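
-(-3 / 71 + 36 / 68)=-0.49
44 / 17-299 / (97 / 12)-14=-79814/1649 = -48.40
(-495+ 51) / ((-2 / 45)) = 9990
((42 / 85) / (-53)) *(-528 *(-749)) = -16609824/4505 = -3686.98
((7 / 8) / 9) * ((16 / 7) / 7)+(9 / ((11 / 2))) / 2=589/693 = 0.85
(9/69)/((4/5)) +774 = 71223/92 = 774.16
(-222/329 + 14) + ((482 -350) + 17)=53405/329 = 162.33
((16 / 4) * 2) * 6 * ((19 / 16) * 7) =399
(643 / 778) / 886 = 643/689308 = 0.00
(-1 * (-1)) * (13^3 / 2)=2197/2 = 1098.50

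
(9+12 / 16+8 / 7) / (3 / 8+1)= 610/77 = 7.92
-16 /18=-8/9 = -0.89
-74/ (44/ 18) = -333/11 = -30.27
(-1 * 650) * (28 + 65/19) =-388050/19 = -20423.68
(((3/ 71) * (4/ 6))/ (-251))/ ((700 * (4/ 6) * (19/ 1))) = -3/237019300 = 0.00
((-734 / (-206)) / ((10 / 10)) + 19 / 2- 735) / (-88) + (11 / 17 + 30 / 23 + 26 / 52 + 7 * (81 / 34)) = 193728441/7088048 = 27.33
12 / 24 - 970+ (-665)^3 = -588161189/2 = -294080594.50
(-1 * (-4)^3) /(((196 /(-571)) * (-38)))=4568/931 = 4.91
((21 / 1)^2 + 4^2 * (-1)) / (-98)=-425/98 = -4.34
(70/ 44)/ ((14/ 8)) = 10/11 = 0.91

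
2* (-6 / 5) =-12/5 = -2.40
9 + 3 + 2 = 14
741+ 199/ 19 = 14278/19 = 751.47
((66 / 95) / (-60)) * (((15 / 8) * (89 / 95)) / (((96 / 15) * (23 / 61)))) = -0.01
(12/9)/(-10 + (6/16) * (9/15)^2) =-800/5919 = -0.14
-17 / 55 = -0.31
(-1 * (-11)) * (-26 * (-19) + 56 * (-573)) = -347534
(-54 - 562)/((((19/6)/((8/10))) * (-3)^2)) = -4928/285 = -17.29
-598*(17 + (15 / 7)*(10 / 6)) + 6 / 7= -86106/7 = -12300.86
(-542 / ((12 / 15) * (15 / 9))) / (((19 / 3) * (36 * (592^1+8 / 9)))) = -2439/811072 = 0.00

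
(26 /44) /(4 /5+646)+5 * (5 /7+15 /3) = 2032865/71148 = 28.57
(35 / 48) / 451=35/21648 = 0.00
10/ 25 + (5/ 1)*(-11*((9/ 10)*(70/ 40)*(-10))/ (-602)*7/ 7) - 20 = -36187/1720 = -21.04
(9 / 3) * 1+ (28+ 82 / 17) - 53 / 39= 22850/663 = 34.46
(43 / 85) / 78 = 0.01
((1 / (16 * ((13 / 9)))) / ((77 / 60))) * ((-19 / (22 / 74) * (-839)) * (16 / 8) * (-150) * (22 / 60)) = -398126475/2002 = -198864.37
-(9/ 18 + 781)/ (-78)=521/52 = 10.02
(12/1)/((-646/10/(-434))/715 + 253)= 6206200/130847491 = 0.05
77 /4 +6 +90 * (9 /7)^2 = 34109/196 = 174.03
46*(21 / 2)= 483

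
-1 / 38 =-0.03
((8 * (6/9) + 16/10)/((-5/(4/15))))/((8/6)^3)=-39/250 = -0.16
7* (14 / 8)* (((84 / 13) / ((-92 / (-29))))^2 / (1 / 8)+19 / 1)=228617683/357604 = 639.30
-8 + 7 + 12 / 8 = 1/2 = 0.50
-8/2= -4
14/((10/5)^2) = 3.50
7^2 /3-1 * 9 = 7.33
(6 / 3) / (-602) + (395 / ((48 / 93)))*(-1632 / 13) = -375946003/3913 = -96076.16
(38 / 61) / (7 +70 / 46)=437/5978 = 0.07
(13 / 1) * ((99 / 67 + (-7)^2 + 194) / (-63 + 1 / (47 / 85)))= -2502045/48173 = -51.94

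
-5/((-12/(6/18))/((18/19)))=5/38 = 0.13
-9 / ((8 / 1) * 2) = -9/16 = -0.56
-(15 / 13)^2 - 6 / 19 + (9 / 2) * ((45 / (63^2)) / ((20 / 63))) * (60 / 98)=-6823023/4405492 = -1.55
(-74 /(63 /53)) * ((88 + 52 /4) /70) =-198061/2205 = -89.82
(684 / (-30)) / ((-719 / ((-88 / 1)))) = -2.79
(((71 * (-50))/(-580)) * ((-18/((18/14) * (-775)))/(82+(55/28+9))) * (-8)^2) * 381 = 339327744/11700485 = 29.00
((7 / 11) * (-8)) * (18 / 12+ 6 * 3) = -1092/11 = -99.27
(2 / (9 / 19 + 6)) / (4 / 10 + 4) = 95/1353 = 0.07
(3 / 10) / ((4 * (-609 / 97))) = -97/8120 = -0.01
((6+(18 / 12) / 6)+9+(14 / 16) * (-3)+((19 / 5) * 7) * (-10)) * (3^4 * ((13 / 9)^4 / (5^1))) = -57893147/3240 = -17868.26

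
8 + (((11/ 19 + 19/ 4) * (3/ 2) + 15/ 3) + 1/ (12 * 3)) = 28757/1368 = 21.02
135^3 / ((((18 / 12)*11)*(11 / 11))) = 1640250/11 = 149113.64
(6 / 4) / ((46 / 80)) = 60/23 = 2.61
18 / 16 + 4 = 5.12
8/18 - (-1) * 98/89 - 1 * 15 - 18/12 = -23957/1602 = -14.95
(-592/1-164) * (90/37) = -68040/37 = -1838.92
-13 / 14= -0.93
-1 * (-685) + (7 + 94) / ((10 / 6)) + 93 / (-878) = 3272719/4390 = 745.49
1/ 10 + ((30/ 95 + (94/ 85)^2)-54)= -14375777/274550 = -52.36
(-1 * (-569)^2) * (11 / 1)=-3561371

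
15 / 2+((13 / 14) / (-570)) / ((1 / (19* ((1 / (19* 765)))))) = 45785237/6104700 = 7.50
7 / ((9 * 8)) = 0.10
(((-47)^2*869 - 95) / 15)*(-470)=-60145148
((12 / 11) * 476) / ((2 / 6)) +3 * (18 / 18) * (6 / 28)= 1558.46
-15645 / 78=-5215/26 = -200.58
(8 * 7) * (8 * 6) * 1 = 2688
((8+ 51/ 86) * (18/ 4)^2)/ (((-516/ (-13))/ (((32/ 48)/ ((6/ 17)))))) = 489957/59168 = 8.28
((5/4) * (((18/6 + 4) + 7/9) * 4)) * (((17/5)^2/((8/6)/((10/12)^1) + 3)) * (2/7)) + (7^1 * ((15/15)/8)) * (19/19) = 47689/1656 = 28.80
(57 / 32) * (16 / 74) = 57/148 = 0.39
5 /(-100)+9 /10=17/20 = 0.85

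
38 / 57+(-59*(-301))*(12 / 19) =639362/57 = 11216.88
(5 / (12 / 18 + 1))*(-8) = -24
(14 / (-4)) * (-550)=1925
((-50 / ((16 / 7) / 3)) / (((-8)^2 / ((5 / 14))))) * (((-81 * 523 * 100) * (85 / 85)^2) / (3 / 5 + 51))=661921875/22016 = 30065.49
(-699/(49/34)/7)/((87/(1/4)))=-3961/19894 = -0.20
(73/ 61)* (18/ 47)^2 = 23652/134749 = 0.18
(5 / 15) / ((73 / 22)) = 22/219 = 0.10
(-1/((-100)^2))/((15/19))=-19/150000 = 0.00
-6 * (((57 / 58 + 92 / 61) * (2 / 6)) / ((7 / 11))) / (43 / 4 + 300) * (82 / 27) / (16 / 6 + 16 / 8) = -206476/12593511 = -0.02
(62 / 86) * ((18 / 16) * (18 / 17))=2511/2924 = 0.86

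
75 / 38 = 1.97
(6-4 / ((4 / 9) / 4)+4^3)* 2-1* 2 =66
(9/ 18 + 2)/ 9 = 5/18 = 0.28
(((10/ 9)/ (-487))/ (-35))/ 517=2/15862077 = 0.00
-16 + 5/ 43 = -683/43 = -15.88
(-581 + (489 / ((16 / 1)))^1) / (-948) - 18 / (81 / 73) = -711755/45504 = -15.64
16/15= 1.07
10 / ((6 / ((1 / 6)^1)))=5/18 = 0.28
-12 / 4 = -3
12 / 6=2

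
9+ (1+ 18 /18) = 11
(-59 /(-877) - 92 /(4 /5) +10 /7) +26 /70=-496087/4385 = -113.13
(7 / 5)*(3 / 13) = 21/65 = 0.32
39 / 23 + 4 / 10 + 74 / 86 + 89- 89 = 14618/4945 = 2.96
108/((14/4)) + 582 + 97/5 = 22129/35 = 632.26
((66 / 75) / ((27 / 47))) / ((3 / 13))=13442/2025 = 6.64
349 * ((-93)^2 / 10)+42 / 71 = 214313991/710 = 301850.69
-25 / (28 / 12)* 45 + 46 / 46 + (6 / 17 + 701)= 26205/119 = 220.21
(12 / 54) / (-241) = -2/2169 = 0.00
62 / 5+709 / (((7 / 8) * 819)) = 383806/28665 = 13.39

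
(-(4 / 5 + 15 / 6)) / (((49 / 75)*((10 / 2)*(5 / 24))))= -1188/245 = -4.85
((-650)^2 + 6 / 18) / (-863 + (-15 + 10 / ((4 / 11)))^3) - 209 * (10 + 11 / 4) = -238311385/104652 = -2277.18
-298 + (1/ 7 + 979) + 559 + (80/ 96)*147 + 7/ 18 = 85871/63 = 1363.03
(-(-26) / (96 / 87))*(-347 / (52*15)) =-10.48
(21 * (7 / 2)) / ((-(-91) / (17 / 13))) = 357/338 = 1.06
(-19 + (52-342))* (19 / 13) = -5871/13 = -451.62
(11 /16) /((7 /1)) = 0.10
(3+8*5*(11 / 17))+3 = 542/17 = 31.88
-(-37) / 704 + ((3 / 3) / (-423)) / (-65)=1018019/19356480 = 0.05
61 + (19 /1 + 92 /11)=972/11 = 88.36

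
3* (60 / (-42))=-30/7 = -4.29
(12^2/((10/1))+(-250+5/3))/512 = -3509/7680 = -0.46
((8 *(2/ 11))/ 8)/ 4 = 1/22 = 0.05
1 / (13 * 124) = 1/1612 = 0.00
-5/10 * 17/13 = -17/26 = -0.65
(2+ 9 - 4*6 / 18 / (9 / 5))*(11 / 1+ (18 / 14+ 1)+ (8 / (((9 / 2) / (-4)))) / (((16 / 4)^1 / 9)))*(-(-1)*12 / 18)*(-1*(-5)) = -52630/567 = -92.82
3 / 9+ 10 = 31/3 = 10.33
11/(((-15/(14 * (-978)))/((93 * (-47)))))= -219441684/5 = -43888336.80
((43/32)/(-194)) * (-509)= 21887/6208 = 3.53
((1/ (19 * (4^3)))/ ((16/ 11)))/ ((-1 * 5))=-11/97280 = 0.00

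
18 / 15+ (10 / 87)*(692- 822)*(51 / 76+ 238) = -3565.15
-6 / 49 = -0.12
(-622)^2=386884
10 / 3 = 3.33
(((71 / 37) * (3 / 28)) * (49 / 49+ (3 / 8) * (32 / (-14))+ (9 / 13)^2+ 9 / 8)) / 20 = 704391/39218816 = 0.02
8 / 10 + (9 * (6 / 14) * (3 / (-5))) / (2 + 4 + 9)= 113/175 = 0.65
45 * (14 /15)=42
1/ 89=0.01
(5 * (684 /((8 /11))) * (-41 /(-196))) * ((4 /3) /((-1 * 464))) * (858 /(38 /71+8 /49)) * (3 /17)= -87001057/141984 = -612.75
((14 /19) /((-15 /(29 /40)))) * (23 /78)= -4669/444600 = -0.01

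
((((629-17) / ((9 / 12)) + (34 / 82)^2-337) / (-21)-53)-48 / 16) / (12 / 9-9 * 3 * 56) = 695586/13332011 = 0.05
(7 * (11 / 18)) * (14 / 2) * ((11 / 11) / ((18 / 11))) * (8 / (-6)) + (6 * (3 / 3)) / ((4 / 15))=-923/486 = -1.90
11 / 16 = 0.69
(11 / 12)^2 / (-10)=-0.08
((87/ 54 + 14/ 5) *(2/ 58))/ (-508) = -397/1325880 = 0.00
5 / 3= 1.67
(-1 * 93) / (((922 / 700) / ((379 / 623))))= -42.95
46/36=23/18 = 1.28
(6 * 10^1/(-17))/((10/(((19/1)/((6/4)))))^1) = -76/17 = -4.47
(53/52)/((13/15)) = 795/676 = 1.18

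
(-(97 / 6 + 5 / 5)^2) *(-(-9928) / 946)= -13165769/4257 = -3092.73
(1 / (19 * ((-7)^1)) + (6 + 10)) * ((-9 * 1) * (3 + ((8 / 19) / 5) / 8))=-5474898/12635 = -433.31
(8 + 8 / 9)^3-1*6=507626/729 = 696.33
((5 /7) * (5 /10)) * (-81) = -405/14 = -28.93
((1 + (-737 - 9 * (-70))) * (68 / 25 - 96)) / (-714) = -123596/8925 = -13.85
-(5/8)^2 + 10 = 615/64 = 9.61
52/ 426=26/213 = 0.12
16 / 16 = 1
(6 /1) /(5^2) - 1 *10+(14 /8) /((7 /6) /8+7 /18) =-1784/275 = -6.49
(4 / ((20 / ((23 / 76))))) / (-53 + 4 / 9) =-207/179740 = 0.00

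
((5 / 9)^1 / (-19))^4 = 625/855036081 = 0.00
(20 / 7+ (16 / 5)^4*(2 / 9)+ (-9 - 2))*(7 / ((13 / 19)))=11340701/73125 = 155.09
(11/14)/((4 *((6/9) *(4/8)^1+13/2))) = 33/1148 = 0.03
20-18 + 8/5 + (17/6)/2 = 301/60 = 5.02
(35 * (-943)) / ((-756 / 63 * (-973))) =-4715/1668 = -2.83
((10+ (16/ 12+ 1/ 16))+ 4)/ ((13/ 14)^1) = 5173/312 = 16.58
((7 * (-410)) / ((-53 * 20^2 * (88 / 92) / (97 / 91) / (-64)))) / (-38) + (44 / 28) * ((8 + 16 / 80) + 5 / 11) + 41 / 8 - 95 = -87576703/1152008 = -76.02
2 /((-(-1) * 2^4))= 1/8 = 0.12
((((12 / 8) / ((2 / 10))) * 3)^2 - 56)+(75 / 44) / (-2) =39547/88 = 449.40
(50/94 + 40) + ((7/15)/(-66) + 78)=5514961/46530 = 118.52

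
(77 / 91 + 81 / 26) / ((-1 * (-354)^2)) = -103/3258216 = 0.00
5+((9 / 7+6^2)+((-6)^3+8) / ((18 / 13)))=-6800/63 = -107.94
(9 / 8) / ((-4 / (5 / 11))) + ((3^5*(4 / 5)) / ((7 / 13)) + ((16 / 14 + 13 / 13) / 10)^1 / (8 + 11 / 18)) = 137844711/381920 = 360.93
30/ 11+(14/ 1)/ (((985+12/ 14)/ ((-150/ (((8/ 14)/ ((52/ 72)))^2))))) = -22149515/32793552 = -0.68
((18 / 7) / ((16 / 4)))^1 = 9/14 = 0.64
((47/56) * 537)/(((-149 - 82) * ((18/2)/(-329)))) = 395411/5544 = 71.32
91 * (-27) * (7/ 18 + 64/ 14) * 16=-195000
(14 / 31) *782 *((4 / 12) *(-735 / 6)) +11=-14409.75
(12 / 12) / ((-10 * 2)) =-1/20 = -0.05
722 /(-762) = -361/381 = -0.95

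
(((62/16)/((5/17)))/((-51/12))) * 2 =-31/5 = -6.20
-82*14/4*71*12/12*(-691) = 14080507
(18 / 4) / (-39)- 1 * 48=-48.12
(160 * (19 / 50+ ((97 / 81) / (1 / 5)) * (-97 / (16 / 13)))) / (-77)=30554626/31185 = 979.79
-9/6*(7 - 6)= -3/2 = -1.50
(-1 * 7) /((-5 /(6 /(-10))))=-21/25 = -0.84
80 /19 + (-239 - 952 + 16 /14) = -157691/133 = -1185.65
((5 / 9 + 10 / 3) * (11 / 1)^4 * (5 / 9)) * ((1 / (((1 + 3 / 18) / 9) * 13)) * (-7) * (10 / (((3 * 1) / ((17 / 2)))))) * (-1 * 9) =435569750/13 = 33505365.38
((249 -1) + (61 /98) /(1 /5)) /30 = 8203/980 = 8.37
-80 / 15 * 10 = -160/3 = -53.33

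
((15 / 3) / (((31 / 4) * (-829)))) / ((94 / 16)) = -160/1207853 = 0.00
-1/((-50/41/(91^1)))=3731/50 = 74.62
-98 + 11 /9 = -871/9 = -96.78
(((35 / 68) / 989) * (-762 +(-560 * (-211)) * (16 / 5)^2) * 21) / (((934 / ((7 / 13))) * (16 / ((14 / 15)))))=0.44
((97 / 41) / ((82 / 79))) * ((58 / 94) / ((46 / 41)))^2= 6444583/9348488 = 0.69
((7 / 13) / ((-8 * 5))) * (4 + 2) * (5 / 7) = -3/52 = -0.06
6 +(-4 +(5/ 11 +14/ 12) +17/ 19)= 5663/1254 = 4.52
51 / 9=17/3 = 5.67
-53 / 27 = -1.96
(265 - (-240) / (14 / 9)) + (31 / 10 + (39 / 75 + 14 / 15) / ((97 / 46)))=43090181/101850 = 423.07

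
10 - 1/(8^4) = 40959/4096 = 10.00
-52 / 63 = -0.83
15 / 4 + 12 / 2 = 39/4 = 9.75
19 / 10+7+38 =469/10 = 46.90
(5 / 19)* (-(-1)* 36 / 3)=3.16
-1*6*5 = -30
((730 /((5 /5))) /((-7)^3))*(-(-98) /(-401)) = 1460/2807 = 0.52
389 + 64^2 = 4485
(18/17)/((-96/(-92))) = 69/68 = 1.01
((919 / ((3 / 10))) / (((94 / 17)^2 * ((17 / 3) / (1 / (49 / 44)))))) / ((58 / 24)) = 20622360/3138989 = 6.57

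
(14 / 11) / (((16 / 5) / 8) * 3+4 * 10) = 35/1133 = 0.03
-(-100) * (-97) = -9700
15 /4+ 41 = 179/4 = 44.75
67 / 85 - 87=-7328/85 = -86.21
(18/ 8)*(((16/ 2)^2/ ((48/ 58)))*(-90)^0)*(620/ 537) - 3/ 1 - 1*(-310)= 90913/179 = 507.89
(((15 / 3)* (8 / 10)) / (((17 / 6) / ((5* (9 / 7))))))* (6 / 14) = 3240/833 = 3.89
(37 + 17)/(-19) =-54/19 = -2.84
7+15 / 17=134/17 = 7.88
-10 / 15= -2/3 = -0.67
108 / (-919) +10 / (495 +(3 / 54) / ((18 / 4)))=-1792989/18424112 = -0.10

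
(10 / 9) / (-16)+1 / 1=67/72 = 0.93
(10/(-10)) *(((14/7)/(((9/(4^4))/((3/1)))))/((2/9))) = -768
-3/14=-0.21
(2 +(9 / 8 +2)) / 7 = 41/56 = 0.73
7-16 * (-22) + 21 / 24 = 2879/8 = 359.88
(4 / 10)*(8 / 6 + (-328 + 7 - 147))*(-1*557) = 311920/3 = 103973.33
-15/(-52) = 0.29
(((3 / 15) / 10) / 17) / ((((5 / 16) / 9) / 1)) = 72/2125 = 0.03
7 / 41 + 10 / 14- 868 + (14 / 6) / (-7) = -746873/861 = -867.45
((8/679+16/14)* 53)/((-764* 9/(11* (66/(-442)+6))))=-7035644/12283401 = -0.57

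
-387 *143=-55341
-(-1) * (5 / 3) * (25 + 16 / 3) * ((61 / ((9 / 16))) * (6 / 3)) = 888160/81 = 10964.94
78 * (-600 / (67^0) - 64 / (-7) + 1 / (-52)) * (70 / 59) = -3226185/59 = -54681.10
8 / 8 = 1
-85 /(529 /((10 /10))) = -85/529 = -0.16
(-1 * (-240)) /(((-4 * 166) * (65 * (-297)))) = 2/106821 = 0.00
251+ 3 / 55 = 13808/55 = 251.05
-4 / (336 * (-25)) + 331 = 695101/2100 = 331.00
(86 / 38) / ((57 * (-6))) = -43/6498 = -0.01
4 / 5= 0.80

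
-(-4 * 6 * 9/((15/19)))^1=1368/5 = 273.60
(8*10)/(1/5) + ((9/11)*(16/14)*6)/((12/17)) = 31412/77 = 407.95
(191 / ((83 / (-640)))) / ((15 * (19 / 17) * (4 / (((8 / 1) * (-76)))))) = 3324928/249 = 13353.12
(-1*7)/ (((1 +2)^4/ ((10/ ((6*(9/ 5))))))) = -0.08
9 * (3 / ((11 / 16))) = 432/11 = 39.27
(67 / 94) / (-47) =-67/4418 = -0.02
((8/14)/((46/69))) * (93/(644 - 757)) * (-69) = 38502/791 = 48.68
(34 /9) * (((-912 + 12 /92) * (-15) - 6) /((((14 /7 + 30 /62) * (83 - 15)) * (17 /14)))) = 295399/1173 = 251.83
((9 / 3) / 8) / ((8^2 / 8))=3/64 = 0.05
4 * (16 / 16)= 4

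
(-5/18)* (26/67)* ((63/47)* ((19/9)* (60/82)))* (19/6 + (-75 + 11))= 15777125/1161981 = 13.58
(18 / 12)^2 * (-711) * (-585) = 3743415/4 = 935853.75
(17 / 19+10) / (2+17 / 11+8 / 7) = 15939/6859 = 2.32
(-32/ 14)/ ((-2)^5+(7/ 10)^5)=1600000/22282351 = 0.07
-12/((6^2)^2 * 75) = -1/8100 = 0.00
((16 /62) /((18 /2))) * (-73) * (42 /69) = -8176/6417 = -1.27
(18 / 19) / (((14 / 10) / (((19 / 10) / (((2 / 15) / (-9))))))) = -1215/14 = -86.79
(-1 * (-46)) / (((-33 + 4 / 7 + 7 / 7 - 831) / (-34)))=10948/6037 = 1.81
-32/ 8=-4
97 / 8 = 12.12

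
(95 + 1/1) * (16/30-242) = -115904/5 = -23180.80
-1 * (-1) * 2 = 2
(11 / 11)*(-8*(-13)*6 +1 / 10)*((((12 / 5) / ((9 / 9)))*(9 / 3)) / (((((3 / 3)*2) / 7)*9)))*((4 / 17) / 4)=43687/425 = 102.79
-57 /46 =-1.24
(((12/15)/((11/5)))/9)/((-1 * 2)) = -2/99 = -0.02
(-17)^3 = -4913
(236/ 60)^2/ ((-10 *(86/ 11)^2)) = -421201/16641000 = -0.03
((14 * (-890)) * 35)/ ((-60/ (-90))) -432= -654582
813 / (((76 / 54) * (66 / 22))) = 7317/38 = 192.55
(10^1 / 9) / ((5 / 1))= 2/9 = 0.22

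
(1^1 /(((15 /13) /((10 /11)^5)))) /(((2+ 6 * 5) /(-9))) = -24375/161051 = -0.15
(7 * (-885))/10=-1239/2 = -619.50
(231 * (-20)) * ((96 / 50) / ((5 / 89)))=-157893.12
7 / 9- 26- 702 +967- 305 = -587/9 = -65.22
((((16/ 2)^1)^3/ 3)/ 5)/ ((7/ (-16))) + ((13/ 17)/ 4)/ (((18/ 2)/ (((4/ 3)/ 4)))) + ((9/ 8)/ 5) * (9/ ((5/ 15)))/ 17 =-9980171/128520 = -77.65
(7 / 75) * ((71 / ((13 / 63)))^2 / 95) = 46684701/401375 = 116.31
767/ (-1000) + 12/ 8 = 733/1000 = 0.73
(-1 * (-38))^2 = 1444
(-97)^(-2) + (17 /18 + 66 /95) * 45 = 26373465/357542 = 73.76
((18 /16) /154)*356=801/308 = 2.60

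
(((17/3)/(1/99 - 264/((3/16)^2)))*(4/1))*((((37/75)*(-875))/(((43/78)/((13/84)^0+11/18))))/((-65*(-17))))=330484/95901567 = 0.00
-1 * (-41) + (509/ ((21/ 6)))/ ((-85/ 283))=-263699/595 = -443.19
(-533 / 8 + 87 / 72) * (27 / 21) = -84.11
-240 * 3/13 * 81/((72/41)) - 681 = -42063/13 = -3235.62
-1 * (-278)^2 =-77284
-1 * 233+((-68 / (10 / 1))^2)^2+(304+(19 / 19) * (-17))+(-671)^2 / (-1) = -280030539/625 = -448048.86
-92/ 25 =-3.68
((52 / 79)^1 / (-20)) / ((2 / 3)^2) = -117/1580 = -0.07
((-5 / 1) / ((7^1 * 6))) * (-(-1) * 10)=-25/21 = -1.19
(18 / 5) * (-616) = -11088/5 = -2217.60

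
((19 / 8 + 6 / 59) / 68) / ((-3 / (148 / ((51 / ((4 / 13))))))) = -43253/3989934 = -0.01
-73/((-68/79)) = 5767/68 = 84.81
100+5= 105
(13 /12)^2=169/144 = 1.17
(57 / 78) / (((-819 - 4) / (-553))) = 0.49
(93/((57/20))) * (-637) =-394940/19 = -20786.32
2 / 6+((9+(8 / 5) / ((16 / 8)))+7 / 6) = 113/10 = 11.30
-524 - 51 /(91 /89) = -52223/91 = -573.88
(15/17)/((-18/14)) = -35/51 = -0.69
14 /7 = 2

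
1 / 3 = 0.33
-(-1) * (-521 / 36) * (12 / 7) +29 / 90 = -15427/630 = -24.49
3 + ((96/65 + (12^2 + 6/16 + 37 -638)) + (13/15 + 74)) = -588559/1560 = -377.28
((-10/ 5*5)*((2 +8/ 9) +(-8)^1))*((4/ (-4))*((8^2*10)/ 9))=-294400/81 = -3634.57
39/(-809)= -39/809 = -0.05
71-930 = -859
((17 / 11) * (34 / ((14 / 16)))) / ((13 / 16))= 73984/1001 = 73.91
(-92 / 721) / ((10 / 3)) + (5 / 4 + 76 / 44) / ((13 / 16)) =1869286/515515 = 3.63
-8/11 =-0.73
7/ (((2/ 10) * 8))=35/8 = 4.38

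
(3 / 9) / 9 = 0.04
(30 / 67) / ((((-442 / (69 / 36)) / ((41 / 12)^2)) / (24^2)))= -193315/14807 = -13.06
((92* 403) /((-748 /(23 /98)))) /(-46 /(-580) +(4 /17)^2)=-525505955/6083693 = -86.38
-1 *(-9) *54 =486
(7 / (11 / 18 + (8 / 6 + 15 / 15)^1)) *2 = 252/53 = 4.75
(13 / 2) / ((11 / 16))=104/11 = 9.45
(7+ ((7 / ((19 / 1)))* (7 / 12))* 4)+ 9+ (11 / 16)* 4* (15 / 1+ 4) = 15757/228 = 69.11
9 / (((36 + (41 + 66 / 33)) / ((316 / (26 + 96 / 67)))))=1206/919 = 1.31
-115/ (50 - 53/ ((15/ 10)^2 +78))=-36915/15838 = -2.33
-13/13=-1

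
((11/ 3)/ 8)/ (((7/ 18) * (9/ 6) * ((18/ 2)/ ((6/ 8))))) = 11/168 = 0.07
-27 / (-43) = 0.63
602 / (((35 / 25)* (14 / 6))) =1290/7 = 184.29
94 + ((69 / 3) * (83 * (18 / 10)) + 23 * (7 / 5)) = 17812/5 = 3562.40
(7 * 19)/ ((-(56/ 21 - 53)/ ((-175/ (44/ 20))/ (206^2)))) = -349125/70486196 = 0.00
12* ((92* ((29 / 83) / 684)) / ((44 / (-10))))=-6670/52041 = -0.13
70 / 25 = 14/5 = 2.80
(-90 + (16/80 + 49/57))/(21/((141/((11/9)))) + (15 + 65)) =-3574068/3222115 = -1.11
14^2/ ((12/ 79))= 3871/3 = 1290.33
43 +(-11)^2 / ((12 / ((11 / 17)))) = 10103/204 = 49.52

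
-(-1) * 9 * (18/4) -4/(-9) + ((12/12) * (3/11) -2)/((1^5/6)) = 6055/198 = 30.58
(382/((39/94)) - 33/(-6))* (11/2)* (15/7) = 10916.14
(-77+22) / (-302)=55/302 = 0.18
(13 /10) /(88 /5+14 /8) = 26/387 = 0.07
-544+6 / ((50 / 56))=-13432/25 = -537.28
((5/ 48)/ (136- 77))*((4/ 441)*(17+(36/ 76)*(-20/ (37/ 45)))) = 19255/219496284 = 0.00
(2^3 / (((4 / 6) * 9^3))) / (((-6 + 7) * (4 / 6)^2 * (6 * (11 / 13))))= 13/1782 = 0.01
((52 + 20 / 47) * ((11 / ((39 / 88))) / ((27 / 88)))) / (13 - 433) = -7496192/742365 = -10.10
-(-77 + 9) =68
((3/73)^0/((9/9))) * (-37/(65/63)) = -2331/65 = -35.86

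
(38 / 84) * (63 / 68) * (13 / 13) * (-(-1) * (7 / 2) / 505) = 399/137360 = 0.00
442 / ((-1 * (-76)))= 221/38 = 5.82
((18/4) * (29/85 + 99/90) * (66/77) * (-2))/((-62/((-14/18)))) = -0.14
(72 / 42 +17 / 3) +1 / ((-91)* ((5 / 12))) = 10039/1365 = 7.35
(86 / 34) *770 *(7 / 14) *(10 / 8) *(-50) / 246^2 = -1.01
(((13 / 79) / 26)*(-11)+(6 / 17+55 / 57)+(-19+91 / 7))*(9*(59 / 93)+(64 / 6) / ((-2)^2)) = -29827705/749394 = -39.80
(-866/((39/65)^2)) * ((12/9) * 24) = -692800/9 = -76977.78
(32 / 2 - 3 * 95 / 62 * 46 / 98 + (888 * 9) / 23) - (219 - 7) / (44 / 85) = -37066305/768614 = -48.22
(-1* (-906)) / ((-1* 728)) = -1.24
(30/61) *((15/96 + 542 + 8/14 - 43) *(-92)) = -38618955/1708 = -22610.63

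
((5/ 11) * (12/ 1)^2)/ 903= 240/3311 = 0.07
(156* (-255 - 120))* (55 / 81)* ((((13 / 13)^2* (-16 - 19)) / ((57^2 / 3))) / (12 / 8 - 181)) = -25025000/3499173 = -7.15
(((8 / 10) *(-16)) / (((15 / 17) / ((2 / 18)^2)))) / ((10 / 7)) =-3808/30375 = -0.13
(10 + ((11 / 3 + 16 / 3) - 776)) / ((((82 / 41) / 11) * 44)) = -757/8 = -94.62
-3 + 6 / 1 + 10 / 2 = 8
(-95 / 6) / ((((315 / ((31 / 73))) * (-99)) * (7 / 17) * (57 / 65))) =34255/57367926 = 0.00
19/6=3.17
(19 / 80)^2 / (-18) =-361/115200 = 0.00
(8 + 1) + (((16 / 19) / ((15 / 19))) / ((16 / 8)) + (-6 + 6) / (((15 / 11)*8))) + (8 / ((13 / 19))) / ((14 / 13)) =2141/105 = 20.39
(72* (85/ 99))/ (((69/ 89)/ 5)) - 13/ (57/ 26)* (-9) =6519026/14421 = 452.05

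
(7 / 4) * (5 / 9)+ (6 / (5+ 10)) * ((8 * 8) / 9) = 229/60 = 3.82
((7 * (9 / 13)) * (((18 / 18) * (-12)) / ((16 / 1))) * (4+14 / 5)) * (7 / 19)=-22491/2470 = -9.11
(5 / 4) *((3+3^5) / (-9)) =-34.17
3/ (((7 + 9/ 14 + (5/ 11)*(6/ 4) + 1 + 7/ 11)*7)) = 33/767 = 0.04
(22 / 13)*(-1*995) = -21890/13 = -1683.85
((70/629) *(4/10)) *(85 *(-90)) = -12600/37 = -340.54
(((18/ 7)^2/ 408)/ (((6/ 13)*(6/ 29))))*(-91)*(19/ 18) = -93119/5712 = -16.30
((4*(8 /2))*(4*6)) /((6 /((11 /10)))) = 352/5 = 70.40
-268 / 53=-5.06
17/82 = 0.21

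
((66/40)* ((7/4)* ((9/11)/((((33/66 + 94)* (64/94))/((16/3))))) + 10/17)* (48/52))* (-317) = -1508603/4420 = -341.31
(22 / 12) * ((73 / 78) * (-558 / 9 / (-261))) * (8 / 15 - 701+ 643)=-10728883/458055 = -23.42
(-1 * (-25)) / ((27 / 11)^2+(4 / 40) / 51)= 4.15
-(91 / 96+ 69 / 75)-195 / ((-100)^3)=-1120633/600000 = -1.87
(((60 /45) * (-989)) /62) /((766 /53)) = -52417/35619 = -1.47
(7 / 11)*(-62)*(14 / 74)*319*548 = -48279896/37 = -1304862.05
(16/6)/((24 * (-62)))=-1/558 = 0.00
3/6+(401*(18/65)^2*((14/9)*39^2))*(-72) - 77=-261930609/50 = -5238612.18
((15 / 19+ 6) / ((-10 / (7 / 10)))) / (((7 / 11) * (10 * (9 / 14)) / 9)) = -9933/9500 = -1.05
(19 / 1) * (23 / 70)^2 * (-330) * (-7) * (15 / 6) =331683/28 = 11845.82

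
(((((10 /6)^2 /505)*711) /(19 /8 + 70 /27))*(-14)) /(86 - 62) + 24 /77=-1231338/8344721 = -0.15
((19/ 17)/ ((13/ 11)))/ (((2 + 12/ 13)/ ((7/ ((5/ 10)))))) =77/17 = 4.53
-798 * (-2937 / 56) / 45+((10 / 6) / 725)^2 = 703954849/756900 = 930.05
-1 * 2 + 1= -1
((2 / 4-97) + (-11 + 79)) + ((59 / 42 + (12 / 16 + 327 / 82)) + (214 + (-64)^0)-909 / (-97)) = 67486313/334068 = 202.01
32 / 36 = 8/9 = 0.89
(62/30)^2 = 961/225 = 4.27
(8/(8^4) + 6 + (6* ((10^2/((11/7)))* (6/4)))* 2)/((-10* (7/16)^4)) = -8470208/2695 = -3142.93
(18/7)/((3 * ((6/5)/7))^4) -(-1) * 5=243535/5832 = 41.76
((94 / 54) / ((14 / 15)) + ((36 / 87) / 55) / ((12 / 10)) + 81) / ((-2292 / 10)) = -16654655/46062324 = -0.36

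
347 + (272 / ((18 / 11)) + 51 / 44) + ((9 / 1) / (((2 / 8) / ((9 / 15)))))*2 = 1104011/1980 = 557.58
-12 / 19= -0.63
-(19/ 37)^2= -361/1369 = -0.26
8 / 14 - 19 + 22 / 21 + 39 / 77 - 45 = -14293/231 = -61.87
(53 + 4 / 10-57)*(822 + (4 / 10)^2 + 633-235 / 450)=-654587/125 = -5236.70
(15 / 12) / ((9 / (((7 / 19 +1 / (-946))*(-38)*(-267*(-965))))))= -945164425/1892 = -499558.36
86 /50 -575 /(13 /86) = -1235691/325 = -3802.13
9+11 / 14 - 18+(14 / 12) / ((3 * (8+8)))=-16511/2016 = -8.19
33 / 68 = 0.49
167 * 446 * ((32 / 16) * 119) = 17726716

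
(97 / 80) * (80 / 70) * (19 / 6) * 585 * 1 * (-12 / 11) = -215631/77 = -2800.40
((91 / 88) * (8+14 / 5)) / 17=2457/3740 = 0.66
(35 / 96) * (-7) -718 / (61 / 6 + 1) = -429983/6432 = -66.85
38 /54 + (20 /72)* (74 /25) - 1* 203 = -27199/135 = -201.47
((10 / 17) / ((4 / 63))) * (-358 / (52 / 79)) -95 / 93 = -414344575/82212 = -5039.95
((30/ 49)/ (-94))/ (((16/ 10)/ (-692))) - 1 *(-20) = 105095/4606 = 22.82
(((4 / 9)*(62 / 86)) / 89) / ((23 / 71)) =8804/792189 = 0.01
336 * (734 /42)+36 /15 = 29372/5 = 5874.40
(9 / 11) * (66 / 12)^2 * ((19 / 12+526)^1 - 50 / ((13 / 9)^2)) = 33704187/2704 = 12464.57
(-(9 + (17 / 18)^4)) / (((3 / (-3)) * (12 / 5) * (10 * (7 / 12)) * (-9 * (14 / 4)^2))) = -1028305/162030456 = -0.01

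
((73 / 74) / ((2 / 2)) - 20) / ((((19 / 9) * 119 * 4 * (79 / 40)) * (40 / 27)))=-0.01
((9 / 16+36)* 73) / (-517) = -42705/8272 = -5.16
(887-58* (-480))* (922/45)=26486294/45 = 588584.31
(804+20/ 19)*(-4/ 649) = -61184/12331 = -4.96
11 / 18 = 0.61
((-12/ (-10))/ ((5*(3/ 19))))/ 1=1.52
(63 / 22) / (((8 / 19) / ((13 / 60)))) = 5187/3520 = 1.47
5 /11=0.45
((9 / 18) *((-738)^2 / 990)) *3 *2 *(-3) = -272322/55 = -4951.31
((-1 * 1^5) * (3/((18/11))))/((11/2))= -1/3 = -0.33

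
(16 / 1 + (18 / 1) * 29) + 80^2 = 6938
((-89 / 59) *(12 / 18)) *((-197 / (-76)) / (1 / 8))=-70132/3363 = -20.85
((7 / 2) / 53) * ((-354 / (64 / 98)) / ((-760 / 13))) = 789243/1288960 = 0.61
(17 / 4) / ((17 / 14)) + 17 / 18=40/9 = 4.44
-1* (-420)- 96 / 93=12988/31 = 418.97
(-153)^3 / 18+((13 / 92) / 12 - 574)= -220303739/1104 = -199550.49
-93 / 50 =-1.86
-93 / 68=-1.37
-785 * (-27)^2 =-572265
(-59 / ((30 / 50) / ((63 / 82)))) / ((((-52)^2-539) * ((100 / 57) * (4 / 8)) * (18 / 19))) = -149093/3550600 = -0.04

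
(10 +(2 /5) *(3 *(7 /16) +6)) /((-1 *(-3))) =517/120 = 4.31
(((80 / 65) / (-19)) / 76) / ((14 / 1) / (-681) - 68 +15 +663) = -681/487363357 = 0.00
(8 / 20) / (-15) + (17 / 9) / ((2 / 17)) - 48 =-14387/450 = -31.97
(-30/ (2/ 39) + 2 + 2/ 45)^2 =688170289/2025 = 339837.18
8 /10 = 4/5 = 0.80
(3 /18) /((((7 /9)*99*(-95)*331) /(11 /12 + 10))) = -131/174331080 = 0.00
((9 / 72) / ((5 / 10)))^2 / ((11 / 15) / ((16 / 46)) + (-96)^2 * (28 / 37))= 555/61950242 = 0.00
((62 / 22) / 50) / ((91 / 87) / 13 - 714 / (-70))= 2697/491920 = 0.01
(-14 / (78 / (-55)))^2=148225/1521 = 97.45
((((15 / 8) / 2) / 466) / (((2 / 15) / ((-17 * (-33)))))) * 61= 7699725/14912 = 516.34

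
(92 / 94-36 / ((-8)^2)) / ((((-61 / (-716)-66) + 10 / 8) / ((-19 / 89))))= 1064513/774691600 = 0.00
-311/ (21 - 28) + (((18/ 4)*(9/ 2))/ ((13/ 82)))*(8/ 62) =171827/2821 = 60.91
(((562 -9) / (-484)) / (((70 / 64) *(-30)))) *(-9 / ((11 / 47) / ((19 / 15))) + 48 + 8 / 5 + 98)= 572908/166375 = 3.44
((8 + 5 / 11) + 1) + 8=192/11 = 17.45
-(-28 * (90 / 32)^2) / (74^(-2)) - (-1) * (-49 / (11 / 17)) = 213447997/176 = 1212772.71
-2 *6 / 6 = -2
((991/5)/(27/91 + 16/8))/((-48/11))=-90181/4560 = -19.78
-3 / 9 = -1/3 = -0.33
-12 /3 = -4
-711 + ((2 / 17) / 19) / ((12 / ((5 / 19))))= -26180437/36822 = -711.00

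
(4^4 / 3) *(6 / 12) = 128/3 = 42.67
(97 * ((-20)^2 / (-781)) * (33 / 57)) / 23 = -38800/31027 = -1.25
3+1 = 4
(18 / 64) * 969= 8721/32 = 272.53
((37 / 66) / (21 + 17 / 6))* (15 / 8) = 555/12584 = 0.04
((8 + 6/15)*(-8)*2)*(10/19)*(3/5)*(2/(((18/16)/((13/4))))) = -23296/95 = -245.22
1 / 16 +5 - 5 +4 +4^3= 68.06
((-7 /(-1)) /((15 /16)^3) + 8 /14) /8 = 53551/47250 = 1.13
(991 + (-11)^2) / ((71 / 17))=18904/71 = 266.25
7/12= 0.58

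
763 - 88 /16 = 1515/2 = 757.50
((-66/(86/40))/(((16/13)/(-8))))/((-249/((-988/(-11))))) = -256880/3569 = -71.98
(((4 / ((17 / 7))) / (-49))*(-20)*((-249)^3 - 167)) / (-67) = 176439040/1139 = 154906.97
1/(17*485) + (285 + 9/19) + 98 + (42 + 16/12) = 200584417/469965 = 426.81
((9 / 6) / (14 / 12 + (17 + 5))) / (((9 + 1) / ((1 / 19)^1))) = 9/26410 = 0.00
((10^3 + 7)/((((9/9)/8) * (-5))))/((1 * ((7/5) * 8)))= -1007/7 = -143.86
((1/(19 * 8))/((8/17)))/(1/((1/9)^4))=17/7978176 = 0.00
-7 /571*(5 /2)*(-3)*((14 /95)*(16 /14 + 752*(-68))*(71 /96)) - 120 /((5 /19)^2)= -487169299/216980 = -2245.23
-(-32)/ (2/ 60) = 960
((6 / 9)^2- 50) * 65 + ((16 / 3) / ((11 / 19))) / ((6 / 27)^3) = -235784/99 = -2381.66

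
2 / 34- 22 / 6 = -184/51 = -3.61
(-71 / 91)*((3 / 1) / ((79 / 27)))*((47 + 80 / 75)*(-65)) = 197451/79 = 2499.38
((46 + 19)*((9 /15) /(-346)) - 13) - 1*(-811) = 797.89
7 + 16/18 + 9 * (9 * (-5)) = -3574/9 = -397.11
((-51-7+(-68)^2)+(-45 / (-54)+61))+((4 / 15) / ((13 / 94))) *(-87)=1739431/390 = 4460.08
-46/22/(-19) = 23/209 = 0.11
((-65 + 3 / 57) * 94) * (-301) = 34914796/19 = 1837620.84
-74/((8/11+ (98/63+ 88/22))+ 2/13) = -47619/4142 = -11.50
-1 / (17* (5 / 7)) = -7/85 = -0.08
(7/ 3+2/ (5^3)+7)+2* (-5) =-244/375 = -0.65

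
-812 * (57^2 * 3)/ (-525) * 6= 2261304/25 = 90452.16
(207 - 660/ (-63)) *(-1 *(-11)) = 50237/21 = 2392.24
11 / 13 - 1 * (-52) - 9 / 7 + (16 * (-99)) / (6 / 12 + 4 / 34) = -228684/91 = -2513.01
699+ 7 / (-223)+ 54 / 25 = 701.13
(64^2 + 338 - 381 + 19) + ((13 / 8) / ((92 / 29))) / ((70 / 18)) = 104898113/25760 = 4072.13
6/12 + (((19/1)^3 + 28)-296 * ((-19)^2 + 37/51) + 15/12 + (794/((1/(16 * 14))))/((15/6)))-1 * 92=-29714227/1020 = -29131.60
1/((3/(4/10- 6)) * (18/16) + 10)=224/2105 = 0.11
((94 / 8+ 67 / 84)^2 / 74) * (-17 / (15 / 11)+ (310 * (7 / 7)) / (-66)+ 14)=-8054141/1196580 = -6.73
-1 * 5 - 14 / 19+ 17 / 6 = -331/114 = -2.90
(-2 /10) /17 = -1/85 = -0.01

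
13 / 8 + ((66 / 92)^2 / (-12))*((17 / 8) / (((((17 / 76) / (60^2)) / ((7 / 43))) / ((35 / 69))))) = -500128147/4185448 = -119.49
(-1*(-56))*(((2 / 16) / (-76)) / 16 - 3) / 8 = -21.00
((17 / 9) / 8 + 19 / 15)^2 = 292681/129600 = 2.26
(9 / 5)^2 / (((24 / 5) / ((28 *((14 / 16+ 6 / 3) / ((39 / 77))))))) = 111573/1040 = 107.28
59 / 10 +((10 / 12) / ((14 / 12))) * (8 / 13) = 5769/910 = 6.34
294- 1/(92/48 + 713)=2522214/8579 = 294.00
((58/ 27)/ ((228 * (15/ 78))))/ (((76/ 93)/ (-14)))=-81809/97470 = -0.84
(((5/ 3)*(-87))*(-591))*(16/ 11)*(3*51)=209781360/11 = 19071032.73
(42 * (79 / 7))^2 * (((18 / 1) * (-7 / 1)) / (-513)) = 1048488/19 = 55183.58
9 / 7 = 1.29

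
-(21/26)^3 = -9261/17576 = -0.53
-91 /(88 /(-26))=1183/44 = 26.89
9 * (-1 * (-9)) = 81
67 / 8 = 8.38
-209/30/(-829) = 209/24870 = 0.01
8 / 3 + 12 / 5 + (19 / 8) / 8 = 5149/960 = 5.36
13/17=0.76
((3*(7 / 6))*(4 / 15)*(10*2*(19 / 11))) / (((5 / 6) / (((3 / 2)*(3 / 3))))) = 58.04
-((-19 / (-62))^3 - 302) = 71968197/238328 = 301.97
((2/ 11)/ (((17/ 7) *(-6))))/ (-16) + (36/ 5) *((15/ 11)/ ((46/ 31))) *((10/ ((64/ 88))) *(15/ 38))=140870159/3922512 = 35.91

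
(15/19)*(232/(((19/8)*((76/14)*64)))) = 3045/13718 = 0.22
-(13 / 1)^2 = -169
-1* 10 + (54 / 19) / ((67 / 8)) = -12298/1273 = -9.66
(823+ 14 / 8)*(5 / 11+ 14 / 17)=788461/748 = 1054.09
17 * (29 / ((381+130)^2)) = 493/261121 = 0.00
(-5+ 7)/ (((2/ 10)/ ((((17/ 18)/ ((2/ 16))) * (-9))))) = -680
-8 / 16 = -1/2 = -0.50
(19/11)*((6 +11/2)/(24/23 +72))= 10051/36960 = 0.27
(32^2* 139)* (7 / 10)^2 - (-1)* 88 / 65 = 22667448/325 = 69745.99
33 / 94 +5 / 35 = 325/658 = 0.49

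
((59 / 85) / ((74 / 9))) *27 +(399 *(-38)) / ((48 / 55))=-437050477/25160 = -17370.85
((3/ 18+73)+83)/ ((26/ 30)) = 4685/26 = 180.19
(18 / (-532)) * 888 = -3996/133 = -30.05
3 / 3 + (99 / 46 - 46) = -1971/46 = -42.85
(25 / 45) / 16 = 5/144 = 0.03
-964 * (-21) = 20244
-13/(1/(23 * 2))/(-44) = 13.59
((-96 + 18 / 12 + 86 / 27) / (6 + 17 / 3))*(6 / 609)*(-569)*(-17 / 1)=-47697563/63945 = -745.92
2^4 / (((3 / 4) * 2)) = 32/3 = 10.67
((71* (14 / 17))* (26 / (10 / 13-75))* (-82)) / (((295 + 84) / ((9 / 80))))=30993417/62174950 = 0.50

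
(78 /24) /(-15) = -13/60 = -0.22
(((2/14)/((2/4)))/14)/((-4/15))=-0.08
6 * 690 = 4140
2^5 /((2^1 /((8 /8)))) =16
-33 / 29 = -1.14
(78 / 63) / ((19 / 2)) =52/399 = 0.13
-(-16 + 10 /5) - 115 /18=137/18 = 7.61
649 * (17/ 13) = 11033/13 = 848.69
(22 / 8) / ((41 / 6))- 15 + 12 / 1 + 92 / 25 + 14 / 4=4697/1025 = 4.58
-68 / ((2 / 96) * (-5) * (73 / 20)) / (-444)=-1088/2701 = -0.40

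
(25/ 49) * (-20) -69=-3881/49 = -79.20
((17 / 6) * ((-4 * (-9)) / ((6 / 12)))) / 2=102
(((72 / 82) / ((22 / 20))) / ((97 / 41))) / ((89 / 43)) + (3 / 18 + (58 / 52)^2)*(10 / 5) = 287385863/96292482 = 2.98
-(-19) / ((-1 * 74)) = -19/74 = -0.26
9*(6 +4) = 90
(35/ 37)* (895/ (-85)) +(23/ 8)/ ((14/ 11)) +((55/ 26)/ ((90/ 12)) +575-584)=-45111497/2747472 = -16.42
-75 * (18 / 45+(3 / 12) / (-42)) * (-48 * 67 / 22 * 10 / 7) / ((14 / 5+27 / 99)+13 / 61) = 507298875/270088 = 1878.27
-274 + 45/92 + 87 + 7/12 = -12829/69 = -185.93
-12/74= -6/37 = -0.16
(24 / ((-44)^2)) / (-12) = -1/968 = 0.00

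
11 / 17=0.65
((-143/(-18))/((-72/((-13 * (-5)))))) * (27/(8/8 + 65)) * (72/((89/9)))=-7605/356 = -21.36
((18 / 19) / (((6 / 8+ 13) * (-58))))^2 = 1296/918393025 = 0.00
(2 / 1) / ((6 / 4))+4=16/3 = 5.33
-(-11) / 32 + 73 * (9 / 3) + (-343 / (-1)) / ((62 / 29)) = 376741/992 = 379.78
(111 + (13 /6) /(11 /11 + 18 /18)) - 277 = -1979/12 = -164.92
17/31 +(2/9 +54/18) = 3.77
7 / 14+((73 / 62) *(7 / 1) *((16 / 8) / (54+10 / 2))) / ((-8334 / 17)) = 0.50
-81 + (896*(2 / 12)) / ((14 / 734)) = 23245/3 = 7748.33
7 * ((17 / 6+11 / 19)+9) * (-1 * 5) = -49525/114 = -434.43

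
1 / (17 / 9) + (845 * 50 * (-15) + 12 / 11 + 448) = -118427171/187 = -633300.38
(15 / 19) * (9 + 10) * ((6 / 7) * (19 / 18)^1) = 95/7 = 13.57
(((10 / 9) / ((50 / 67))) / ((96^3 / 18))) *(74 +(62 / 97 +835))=0.03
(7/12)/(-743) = -7/8916 = 0.00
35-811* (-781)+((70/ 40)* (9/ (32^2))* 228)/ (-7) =648627711/1024 = 633425.50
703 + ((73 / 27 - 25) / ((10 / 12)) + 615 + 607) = 85421/45 = 1898.24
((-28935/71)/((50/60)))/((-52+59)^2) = -34722/3479 = -9.98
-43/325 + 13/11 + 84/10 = 33782/3575 = 9.45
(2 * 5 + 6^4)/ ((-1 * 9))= -1306/9 = -145.11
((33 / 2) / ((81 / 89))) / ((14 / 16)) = 3916/189 = 20.72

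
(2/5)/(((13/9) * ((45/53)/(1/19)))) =106/6175 = 0.02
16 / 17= 0.94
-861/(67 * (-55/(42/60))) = 6027/36850 = 0.16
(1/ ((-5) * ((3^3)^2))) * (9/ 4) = -1/1620 = 0.00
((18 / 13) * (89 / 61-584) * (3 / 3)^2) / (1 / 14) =-8954820/793 = -11292.33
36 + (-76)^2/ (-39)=-4372/39 = -112.10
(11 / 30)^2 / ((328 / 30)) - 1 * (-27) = 265801/9840 = 27.01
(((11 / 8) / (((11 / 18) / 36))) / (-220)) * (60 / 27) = -9/11 = -0.82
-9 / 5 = -1.80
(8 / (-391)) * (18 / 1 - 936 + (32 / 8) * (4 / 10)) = 36656/1955 = 18.75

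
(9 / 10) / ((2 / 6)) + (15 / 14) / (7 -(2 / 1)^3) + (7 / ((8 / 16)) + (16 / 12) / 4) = 1676/105 = 15.96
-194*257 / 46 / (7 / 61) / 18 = -1520669/2898 = -524.73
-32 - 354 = -386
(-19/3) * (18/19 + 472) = -8986/3 = -2995.33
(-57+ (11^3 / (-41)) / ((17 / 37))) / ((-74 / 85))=222440/1517 = 146.63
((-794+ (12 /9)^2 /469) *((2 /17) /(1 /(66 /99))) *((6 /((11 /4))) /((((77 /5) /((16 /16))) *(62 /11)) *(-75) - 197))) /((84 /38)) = 4874848/531934641 = 0.01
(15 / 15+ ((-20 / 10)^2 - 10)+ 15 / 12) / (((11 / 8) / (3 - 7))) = 120/11 = 10.91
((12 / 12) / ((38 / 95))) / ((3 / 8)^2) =17.78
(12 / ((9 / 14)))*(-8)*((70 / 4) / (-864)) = 245/81 = 3.02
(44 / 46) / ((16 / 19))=209/184 = 1.14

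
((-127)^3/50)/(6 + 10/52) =-26628979/4025 = -6615.90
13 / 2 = 6.50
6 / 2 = 3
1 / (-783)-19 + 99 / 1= 62639/783 = 80.00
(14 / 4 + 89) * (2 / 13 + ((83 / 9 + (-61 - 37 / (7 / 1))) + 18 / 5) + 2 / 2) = -3962848/819 = -4838.64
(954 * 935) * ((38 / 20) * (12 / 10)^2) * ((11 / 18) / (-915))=-12428394/7625 = -1629.95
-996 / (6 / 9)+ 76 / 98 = -73168/49 = -1493.22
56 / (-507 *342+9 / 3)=-56/173391 = 0.00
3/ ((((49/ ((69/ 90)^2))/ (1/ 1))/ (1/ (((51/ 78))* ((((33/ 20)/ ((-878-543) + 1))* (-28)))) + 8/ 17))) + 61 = 904992973/14431725 = 62.71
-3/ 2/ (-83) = 3/166 = 0.02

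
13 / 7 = 1.86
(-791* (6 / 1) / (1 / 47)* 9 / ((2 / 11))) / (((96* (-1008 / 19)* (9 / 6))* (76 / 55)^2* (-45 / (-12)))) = 35344705/175104 = 201.85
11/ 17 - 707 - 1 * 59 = -13011/17 = -765.35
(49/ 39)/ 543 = 49/21177 = 0.00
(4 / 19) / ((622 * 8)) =1/23636 = 0.00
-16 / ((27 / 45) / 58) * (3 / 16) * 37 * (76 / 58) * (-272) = 3824320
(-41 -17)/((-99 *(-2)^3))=-29/396 = -0.07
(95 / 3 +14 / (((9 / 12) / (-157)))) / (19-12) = -2899/7 = -414.14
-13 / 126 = -0.10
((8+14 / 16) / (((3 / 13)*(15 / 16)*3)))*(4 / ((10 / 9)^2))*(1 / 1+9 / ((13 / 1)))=9372/125 = 74.98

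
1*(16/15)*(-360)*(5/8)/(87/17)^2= -23120/2523 = -9.16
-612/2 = -306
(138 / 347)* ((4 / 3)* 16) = 2944/347 = 8.48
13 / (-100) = -13/100 = -0.13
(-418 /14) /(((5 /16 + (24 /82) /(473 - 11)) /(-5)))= 7540720/15817 = 476.75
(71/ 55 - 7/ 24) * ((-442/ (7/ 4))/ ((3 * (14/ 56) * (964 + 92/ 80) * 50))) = -2331992/334424475 = -0.01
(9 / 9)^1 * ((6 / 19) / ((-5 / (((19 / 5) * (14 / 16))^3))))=-2.32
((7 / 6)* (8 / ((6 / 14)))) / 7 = 3.11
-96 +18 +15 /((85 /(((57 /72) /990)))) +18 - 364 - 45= -63146141/134640 = -469.00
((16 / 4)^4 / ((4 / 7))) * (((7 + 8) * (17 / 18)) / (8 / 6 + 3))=19040/13 = 1464.62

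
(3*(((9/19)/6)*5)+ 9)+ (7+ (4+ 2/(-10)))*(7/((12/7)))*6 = 52209/190 = 274.78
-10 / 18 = -5/9 = -0.56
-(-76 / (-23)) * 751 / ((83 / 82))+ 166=-4363338/1909 = -2285.67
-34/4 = -17/2 = -8.50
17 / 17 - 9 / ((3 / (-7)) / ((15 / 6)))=107/2 = 53.50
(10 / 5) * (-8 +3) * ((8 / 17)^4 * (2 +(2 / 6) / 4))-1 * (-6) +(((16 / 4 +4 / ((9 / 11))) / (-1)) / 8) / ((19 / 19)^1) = 2906924/751689 = 3.87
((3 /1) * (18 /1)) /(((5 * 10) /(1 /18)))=3/50 = 0.06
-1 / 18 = -0.06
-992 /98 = -496/49 = -10.12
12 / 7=1.71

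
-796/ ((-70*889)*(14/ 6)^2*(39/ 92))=109848/19820255 = 0.01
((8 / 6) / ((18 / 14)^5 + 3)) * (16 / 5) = 537824/821025 = 0.66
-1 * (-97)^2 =-9409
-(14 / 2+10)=-17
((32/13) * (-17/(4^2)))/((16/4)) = -0.65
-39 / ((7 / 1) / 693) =-3861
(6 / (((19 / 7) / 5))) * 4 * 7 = 5880/19 = 309.47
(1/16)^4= 1/65536 = 0.00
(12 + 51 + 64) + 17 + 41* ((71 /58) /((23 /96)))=235776/667 = 353.49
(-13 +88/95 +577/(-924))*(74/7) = -41241791/307230 = -134.24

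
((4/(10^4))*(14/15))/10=7/187500 = 0.00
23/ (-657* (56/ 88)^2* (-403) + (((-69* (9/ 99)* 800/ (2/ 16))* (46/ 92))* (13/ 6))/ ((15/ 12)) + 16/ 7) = 19481/61348949 = 0.00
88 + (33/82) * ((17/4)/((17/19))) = 29491/328 = 89.91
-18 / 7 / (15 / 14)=-12/5 = -2.40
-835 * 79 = -65965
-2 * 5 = -10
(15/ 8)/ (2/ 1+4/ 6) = 45/64 = 0.70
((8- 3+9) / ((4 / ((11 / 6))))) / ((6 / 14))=539/36 = 14.97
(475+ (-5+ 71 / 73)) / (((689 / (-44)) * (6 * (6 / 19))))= -7185629/452673 = -15.87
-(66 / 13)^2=-4356/169 = -25.78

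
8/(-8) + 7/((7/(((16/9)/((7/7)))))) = 7/9 = 0.78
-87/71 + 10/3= 449/213 = 2.11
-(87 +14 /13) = -1145/13 = -88.08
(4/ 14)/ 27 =2/189 = 0.01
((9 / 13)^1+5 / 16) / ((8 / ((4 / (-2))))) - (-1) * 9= 7279/832 = 8.75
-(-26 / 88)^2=-169/1936 = -0.09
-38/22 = -19/11 = -1.73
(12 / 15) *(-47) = -188/5 = -37.60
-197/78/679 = -197/52962 = 0.00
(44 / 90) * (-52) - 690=-32194/45 = -715.42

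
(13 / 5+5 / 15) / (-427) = -44/6405 = -0.01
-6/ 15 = -2/5 = -0.40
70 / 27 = 2.59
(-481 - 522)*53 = -53159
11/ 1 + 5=16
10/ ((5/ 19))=38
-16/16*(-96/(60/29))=232/5 = 46.40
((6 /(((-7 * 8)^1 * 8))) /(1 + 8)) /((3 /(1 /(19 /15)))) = -5/12768 = 0.00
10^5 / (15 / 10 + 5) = 200000/13 = 15384.62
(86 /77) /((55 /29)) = 2494/4235 = 0.59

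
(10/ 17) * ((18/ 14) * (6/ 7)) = 540/833 = 0.65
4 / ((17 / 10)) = 2.35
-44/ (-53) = 0.83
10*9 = 90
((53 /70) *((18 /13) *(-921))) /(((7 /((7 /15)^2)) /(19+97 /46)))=-47397423/74750 = -634.08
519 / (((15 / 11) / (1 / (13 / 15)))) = 5709/13 = 439.15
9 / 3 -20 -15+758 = 726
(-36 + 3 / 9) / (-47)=107/141 = 0.76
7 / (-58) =-7/58 = -0.12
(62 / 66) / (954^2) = 31/30033828 = 0.00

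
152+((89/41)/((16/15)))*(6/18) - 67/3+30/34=4390343/33456 = 131.23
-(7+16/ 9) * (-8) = 632/9 = 70.22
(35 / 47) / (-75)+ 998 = 703583/705 = 997.99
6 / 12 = 1/2 = 0.50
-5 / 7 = -0.71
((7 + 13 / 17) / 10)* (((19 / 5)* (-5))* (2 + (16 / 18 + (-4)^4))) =-194788/51 = -3819.37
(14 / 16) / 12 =7/96 = 0.07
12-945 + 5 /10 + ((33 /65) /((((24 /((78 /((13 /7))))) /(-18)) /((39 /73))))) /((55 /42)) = -3427439/3650 = -939.02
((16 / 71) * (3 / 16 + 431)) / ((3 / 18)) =41394/71 = 583.01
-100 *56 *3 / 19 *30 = -504000/19 = -26526.32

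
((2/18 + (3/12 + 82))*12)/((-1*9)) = -109.81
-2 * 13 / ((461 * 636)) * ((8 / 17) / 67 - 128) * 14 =13266344/83487561 = 0.16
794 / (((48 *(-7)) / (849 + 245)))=-217159/84 = -2585.23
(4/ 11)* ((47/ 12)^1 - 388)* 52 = -21788/3 = -7262.67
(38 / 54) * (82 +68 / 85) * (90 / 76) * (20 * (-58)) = -80040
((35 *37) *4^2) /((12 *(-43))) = -40.16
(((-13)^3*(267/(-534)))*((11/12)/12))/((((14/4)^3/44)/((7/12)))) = 265837/5292 = 50.23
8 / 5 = 1.60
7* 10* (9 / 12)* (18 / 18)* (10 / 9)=175/3 = 58.33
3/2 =1.50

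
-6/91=-0.07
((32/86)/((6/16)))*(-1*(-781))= 99968/129 = 774.95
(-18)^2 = 324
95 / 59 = 1.61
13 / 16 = 0.81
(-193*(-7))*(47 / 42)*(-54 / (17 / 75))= -6122925/17 = -360172.06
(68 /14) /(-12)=-17/42 = -0.40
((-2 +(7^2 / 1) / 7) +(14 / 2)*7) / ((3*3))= 6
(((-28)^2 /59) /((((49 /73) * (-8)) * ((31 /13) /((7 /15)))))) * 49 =-651014/27435 = -23.73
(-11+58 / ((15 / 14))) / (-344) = -647/5160 = -0.13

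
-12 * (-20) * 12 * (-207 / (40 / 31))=-462024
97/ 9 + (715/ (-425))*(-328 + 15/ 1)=411076/765 = 537.35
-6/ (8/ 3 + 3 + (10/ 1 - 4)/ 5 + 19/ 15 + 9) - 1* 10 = -2660/257 = -10.35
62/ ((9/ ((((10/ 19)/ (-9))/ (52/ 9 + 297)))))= -124/93195 = 0.00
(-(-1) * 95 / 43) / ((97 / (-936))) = -88920/4171 = -21.32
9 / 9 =1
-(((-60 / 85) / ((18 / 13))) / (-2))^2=-169/2601 = -0.06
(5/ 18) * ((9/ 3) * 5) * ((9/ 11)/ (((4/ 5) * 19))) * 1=375/1672 = 0.22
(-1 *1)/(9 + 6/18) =-3/28 = -0.11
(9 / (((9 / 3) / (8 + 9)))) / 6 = 17/2 = 8.50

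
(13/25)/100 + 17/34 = 1263/2500 = 0.51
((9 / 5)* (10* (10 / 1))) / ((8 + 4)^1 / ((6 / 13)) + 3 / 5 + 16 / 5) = 6.04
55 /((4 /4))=55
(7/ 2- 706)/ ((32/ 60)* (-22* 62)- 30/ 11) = 231825/240964 = 0.96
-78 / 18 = -13/3 = -4.33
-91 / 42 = -13/6 = -2.17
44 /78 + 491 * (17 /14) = 325841/546 = 596.78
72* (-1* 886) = -63792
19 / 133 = 1/7 = 0.14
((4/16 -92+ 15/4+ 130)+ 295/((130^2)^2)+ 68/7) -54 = -913951587/399854000 = -2.29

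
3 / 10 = 0.30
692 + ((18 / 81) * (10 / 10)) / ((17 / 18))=11768/17 = 692.24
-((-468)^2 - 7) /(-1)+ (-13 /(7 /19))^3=60053608/343 = 175083.41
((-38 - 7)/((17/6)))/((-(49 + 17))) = 0.24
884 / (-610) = -442/305 = -1.45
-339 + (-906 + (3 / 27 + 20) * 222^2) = 989911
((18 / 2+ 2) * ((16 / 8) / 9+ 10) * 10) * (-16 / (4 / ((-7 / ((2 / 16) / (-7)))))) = -15868160/9 = -1763128.89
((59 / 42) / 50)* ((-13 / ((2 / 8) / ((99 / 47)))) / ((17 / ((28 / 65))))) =-7788/99875 = -0.08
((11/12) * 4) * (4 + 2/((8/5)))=77/4 = 19.25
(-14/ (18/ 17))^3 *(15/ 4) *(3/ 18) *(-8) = 8425795/729 = 11558.02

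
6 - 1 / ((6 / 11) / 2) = 7/3 = 2.33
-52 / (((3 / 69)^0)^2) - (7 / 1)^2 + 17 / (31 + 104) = -13618/135 = -100.87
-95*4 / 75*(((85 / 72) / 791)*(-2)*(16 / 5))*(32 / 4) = 41344/106785 = 0.39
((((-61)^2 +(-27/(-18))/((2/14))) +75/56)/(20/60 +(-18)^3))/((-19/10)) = 627117/1861468 = 0.34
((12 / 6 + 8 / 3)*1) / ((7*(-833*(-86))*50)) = 1/5372850 = 0.00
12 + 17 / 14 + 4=241/14 = 17.21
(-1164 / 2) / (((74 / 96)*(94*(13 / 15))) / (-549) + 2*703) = -115026480/277859233 = -0.41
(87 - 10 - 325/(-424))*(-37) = -1220001/424 = -2877.36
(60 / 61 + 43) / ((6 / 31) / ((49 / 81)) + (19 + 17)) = 4075477/3365370 = 1.21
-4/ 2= -2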